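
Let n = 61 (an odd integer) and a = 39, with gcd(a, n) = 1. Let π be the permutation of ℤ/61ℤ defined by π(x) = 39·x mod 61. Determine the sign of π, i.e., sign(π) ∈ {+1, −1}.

Trace 58: π^k(58) = [58, 5, 12, 41, 13, 19, 9] for k=0..6.
π_39 has 3 disjoint cycles with lengths [30, 30, 1] on {0,…,60}.
3 cycles on 61: each ℓ→(−1)^(ℓ−1), product (−1)^58 = +1.
Zolotarev: (39|61) = +1, matching the cycle-count sign.

+1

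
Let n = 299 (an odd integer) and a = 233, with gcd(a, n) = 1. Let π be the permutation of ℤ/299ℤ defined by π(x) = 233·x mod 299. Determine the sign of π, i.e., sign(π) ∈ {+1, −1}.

Start at x=285: 285 → 27 → 12 → 105 → 246 → 209 → 259 → … (one orbit).
π_233 has 21 disjoint cycles with lengths [22, 22, 22, 22, 22, 22, 22, 22, 22, 22, 22, 22, 11, 11, 2, 2, 2, 2, 2, 2, 1] on {0,…,298}.
sign(π) = (−1)^{n − #cycles} = (−1)^{299−21} = (−1)^278 = +1.
Zolotarev: (233|299) = +1, matching the cycle-count sign.

+1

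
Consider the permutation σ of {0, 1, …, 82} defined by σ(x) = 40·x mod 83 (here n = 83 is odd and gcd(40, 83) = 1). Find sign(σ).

+1

Orbit of 37 under x↦40x: [37, 69, 21, 10, 68, 64, 70]… (length divides ord_83(40)).
Decompose π into cycles: lengths [41, 41, 1] (3 cycles, including the fixed point 0).
n − c = 83 − 3 = 80; sign = (−1)^80 = +1.
Zolotarev: (40|83) = +1, matching the cycle-count sign.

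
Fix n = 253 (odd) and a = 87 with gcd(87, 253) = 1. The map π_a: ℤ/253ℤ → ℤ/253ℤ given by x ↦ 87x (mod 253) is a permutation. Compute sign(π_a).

-1

Start at x=133: 133 → 186 → 243 → 142 → 210 → 54 → 144 → … (one orbit).
Cycle type of π: 22×10 + 11×2 + 2×5 + 1; total 18 cycles.
18 cycles on 253: each ℓ→(−1)^(ℓ−1), product (−1)^235 = -1.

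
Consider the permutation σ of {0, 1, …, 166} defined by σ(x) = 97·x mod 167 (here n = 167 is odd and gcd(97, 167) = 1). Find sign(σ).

Trace 2: π^k(2) = [2, 27, 114, 36, 152, 48, 147] for k=0..6.
The orbit structure of x ↦ 97x mod 167: 3 orbits of sizes [83, 83, 1].
n − c = 167 − 3 = 164; sign = (−1)^164 = +1.

+1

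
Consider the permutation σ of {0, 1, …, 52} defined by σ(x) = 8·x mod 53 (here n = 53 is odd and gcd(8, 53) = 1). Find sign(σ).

Start at x=52: 52 → 45 → 42 → 18 → 38 → 39 → 47 → … (one orbit).
Decompose π into cycles: lengths [52, 1] (2 cycles, including the fixed point 0).
sign(π) = (−1)^{n − #cycles} = (−1)^{53−2} = (−1)^51 = -1.

-1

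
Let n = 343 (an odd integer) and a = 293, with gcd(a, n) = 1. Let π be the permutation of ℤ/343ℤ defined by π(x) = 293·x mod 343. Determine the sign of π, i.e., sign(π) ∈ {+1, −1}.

-1

Start at x=148: 148 → 146 → 246 → 48 → 1 → 293 → 99 → … (one orbit).
46 cycles of lengths [14, 14, 14, 14, 14, 14, 14, 14, 14, 14, 14, 14, 14, 14, 14, 14, 14, 14, 14, 14, 14, 2, 2, 2, 2, 2, 2, 2, 2, 2, 2, 2, 2, 2, 2, 2, 2, 2, 2, 2, 2, 2, 2, 2, 2, 1].
46 cycles on 343: each ℓ→(−1)^(ℓ−1), product (−1)^297 = -1.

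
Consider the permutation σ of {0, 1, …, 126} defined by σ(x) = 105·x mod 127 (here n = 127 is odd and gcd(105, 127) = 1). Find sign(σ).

-1

Trace 20: π^k(20) = [20, 68, 28, 19, 90, 52, 126] for k=0..6.
Decompose π into cycles: lengths [18, 18, 18, 18, 18, 18, 18, 1] (8 cycles, including the fixed point 0).
With 8 cycles on 127 points, sign = (−1)^{127−8} = -1.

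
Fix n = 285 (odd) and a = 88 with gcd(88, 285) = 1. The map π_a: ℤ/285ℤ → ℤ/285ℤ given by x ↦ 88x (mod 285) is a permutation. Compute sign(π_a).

Orbit of 202 under x↦88x: [202, 106, 208, 64, 217, 1, 88]… (length divides ord_285(88)).
33 cycles of lengths [12, 12, 12, 12, 12, 12, 12, 12, 12, 12, 12, 12, 12, 12, 12, 12, 12, 12, 6, 6, 6, 6, 6, 6, 6, 6, 6, 4, 4, 4, 1, 1, 1].
sign(π) = (−1)^{n − #cycles} = (−1)^{285−33} = (−1)^252 = +1.

+1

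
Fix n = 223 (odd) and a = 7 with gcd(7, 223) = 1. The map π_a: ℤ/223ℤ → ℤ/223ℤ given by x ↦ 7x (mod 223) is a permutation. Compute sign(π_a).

+1

Trace 1: π^k(1) = [1, 7, 49, 120, 171, 82, 128] for k=0..6.
Cycle type of π: 37×6 + 1; total 7 cycles.
sign(π) = (−1)^{n − #cycles} = (−1)^{223−7} = (−1)^216 = +1.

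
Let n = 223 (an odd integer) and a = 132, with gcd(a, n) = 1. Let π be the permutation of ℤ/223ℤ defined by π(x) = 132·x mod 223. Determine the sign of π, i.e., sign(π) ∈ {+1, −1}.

+1

Trace 7: π^k(7) = [7, 32, 210, 68, 56, 33, 119] for k=0..6.
Decompose π into cycles: lengths [37, 37, 37, 37, 37, 37, 1] (7 cycles, including the fixed point 0).
sign(π) = (−1)^{n − #cycles} = (−1)^{223−7} = (−1)^216 = +1.
Zolotarev: (132|223) = +1, matching the cycle-count sign.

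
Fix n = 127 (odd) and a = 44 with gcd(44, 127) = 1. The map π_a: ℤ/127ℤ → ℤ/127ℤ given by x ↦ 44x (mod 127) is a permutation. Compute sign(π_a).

Start at x=82: 82 → 52 → 2 → 88 → 62 → 61 → 17 → … (one orbit).
3 cycles of lengths [63, 63, 1].
With 3 cycles on 127 points, sign = (−1)^{127−3} = +1.
Check: (44/127) = +1 by Zolotarev.

+1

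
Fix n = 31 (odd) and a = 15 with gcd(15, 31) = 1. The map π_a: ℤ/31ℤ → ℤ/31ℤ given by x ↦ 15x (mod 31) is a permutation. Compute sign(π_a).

-1

Start at x=23: 23 → 4 → 29 → 1 → 15 → 8 → 27 → … (one orbit).
π_15 has 4 disjoint cycles with lengths [10, 10, 10, 1] on {0,…,30}.
4 cycles on 31: each ℓ→(−1)^(ℓ−1), product (−1)^27 = -1.
(15|31)_J = -1 (Zolotarev's lemma cross-check).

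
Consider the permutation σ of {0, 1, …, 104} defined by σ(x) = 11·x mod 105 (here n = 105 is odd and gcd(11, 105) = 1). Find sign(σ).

-1

Start at x=86: 86 → 1 → 11 → 16 → 71 → 46 → 86 (one orbit).
The orbit structure of x ↦ 11x mod 105: 30 orbits of sizes [6, 6, 6, 6, 6, 6, 6, 6, 6, 6, 3, 3, 3, 3, 3, 3, 3, 3, 3, 3, 2, 2, 2, 2, 2, 1, 1, 1, 1, 1].
Σ(ℓ_i−1) = 105−30 = 75; sign = (−1)^75 = -1.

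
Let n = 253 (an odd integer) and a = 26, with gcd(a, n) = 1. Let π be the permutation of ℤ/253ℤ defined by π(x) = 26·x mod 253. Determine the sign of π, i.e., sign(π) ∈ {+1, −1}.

+1

Orbit of 210 under x↦26x: [210, 147, 27, 196, 36, 177, 48]… (length divides ord_253(26)).
9 cycles of lengths [55, 55, 55, 55, 11, 11, 5, 5, 1].
253 − 9 = 244 transpositions; sign(π) = (−1)^244 = +1.
The Jacobi symbol (26|253) = +1 (Zolotarev) agrees.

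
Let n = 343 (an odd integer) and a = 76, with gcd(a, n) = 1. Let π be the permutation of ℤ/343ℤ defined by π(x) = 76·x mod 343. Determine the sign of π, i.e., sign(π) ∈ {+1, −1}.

-1

Orbit of 183 under x↦76x: [183, 188, 225, 293, 316, 6, 113]… (length divides ord_343(76)).
10 cycles of lengths [98, 98, 98, 14, 14, 14, 2, 2, 2, 1].
sign(π) = (−1)^{n − #cycles} = (−1)^{343−10} = (−1)^333 = -1.
(76|343)_J = -1 (Zolotarev's lemma cross-check).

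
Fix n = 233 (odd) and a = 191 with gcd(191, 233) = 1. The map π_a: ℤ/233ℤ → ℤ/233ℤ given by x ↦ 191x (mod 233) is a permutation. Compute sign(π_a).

-1

Start at x=53: 53 → 104 → 59 → 85 → 158 → 121 → 44 → … (one orbit).
Cycle type of π: 232 + 1; total 2 cycles.
n − c = 233 − 2 = 231; sign = (−1)^231 = -1.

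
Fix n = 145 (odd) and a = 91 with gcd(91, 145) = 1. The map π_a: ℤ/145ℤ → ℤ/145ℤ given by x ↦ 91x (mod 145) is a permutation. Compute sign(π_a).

+1

Start at x=16: 16 → 6 → 111 → 96 → 36 → 86 → 141 → … (one orbit).
Cycle type of π: 14×10 + 1×5; total 15 cycles.
15 cycles on 145: each ℓ→(−1)^(ℓ−1), product (−1)^130 = +1.
Via Zolotarev, sign(π_{91}) = (91|145) = +1.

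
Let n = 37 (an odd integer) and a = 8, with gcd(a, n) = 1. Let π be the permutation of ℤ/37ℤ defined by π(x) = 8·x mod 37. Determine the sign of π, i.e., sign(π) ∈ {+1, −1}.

-1

Orbit of 11 under x↦8x: [11, 14, 1, 8, 27, 31, 26]… (length divides ord_37(8)).
π_8 has 4 disjoint cycles with lengths [12, 12, 12, 1] on {0,…,36}.
Σ(ℓ_i−1) = 37−4 = 33; sign = (−1)^33 = -1.
Check: (8/37) = -1 by Zolotarev.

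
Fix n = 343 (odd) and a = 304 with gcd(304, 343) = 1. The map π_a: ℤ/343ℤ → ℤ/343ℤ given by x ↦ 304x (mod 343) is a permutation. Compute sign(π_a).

Orbit of 72 under x↦304x: [72, 279, 95, 68, 92, 185, 331]… (length divides ord_343(304)).
Cycle lengths of π_304 on ℤ/343ℤ: [294, 42, 6, 1]; 4 cycles in total.
With 4 cycles on 343 points, sign = (−1)^{343−4} = -1.
Via Zolotarev, sign(π_{304}) = (304|343) = -1.

-1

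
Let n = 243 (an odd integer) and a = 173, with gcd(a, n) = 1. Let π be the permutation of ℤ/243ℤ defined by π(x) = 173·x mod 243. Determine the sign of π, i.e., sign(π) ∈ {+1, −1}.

Start at x=52: 52 → 5 → 136 → 200 → 94 → 224 → 115 → … (one orbit).
π_173 has 6 disjoint cycles with lengths [162, 54, 18, 6, 2, 1] on {0,…,242}.
sign(π) = (−1)^{n − #cycles} = (−1)^{243−6} = (−1)^237 = -1.
Check: (173/243) = -1 by Zolotarev.

-1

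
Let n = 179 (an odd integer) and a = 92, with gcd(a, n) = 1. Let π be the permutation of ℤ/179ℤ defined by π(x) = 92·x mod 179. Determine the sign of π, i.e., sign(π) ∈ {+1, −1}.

Trace 152: π^k(152) = [152, 22, 55, 48, 120, 121, 34] for k=0..6.
π_92 has 2 disjoint cycles with lengths [178, 1] on {0,…,178}.
2 cycles on 179: each ℓ→(−1)^(ℓ−1), product (−1)^177 = -1.
The Jacobi symbol (92|179) = -1 (Zolotarev) agrees.

-1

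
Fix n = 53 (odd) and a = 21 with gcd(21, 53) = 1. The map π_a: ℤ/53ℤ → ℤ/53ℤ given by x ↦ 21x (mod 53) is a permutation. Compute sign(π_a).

Start at x=1: 1 → 21 → 17 → 39 → 24 → 27 → 37 → … (one orbit).
Decompose π into cycles: lengths [52, 1] (2 cycles, including the fixed point 0).
With 2 cycles on 53 points, sign = (−1)^{53−2} = -1.

-1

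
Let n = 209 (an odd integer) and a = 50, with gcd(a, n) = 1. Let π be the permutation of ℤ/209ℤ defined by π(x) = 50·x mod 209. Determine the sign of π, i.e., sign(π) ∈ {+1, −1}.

Orbit of 189 under x↦50x: [189, 45, 160, 58, 183, 163, 208]… (length divides ord_209(50)).
π_50 has 11 disjoint cycles with lengths [30, 30, 30, 30, 30, 30, 10, 6, 6, 6, 1] on {0,…,208}.
209 − 11 = 198 transpositions; sign(π) = (−1)^198 = +1.

+1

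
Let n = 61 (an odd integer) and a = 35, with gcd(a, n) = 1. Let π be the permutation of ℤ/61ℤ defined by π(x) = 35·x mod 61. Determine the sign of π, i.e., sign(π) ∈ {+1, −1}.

Trace 46: π^k(46) = [46, 24, 47, 59, 52, 51, 16] for k=0..6.
Cycle type of π: 60 + 1; total 2 cycles.
sign(π) = (−1)^{n − #cycles} = (−1)^{61−2} = (−1)^59 = -1.

-1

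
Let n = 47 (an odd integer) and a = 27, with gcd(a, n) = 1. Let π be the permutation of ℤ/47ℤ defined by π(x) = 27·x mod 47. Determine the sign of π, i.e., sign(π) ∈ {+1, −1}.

+1

Start at x=6: 6 → 21 → 3 → 34 → 25 → 17 → 36 → … (one orbit).
π_27 has 3 disjoint cycles with lengths [23, 23, 1] on {0,…,46}.
Σ(ℓ_i−1) = 47−3 = 44; sign = (−1)^44 = +1.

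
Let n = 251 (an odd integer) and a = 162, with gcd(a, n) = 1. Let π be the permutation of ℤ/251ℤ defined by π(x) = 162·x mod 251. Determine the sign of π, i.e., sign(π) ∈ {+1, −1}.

Orbit of 98 under x↦162x: [98, 63, 166, 35, 148, 131, 138]… (length divides ord_251(162)).
Decompose π into cycles: lengths [250, 1] (2 cycles, including the fixed point 0).
251 − 2 = 249 transpositions; sign(π) = (−1)^249 = -1.
Check: (162/251) = -1 by Zolotarev.

-1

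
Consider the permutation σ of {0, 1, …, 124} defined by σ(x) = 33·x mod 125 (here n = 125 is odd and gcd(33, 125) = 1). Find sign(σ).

Orbit of 108 under x↦33x: [108, 64, 112, 71, 93, 69, 27]… (length divides ord_125(33)).
The orbit structure of x ↦ 33x mod 125: 4 orbits of sizes [100, 20, 4, 1].
n − c = 125 − 4 = 121; sign = (−1)^121 = -1.

-1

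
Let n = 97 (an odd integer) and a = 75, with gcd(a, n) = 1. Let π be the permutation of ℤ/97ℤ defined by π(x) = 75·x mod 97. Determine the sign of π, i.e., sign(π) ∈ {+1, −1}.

+1

Start at x=1: 1 → 75 → 96 → 22 → 1 (one orbit).
The orbit structure of x ↦ 75x mod 97: 25 orbits of sizes [4, 4, 4, 4, 4, 4, 4, 4, 4, 4, 4, 4, 4, 4, 4, 4, 4, 4, 4, 4, 4, 4, 4, 4, 1].
With 25 cycles on 97 points, sign = (−1)^{97−25} = +1.
Via Zolotarev, sign(π_{75}) = (75|97) = +1.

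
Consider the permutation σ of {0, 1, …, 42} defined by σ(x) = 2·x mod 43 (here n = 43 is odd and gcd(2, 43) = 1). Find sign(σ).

-1

Trace 42: π^k(42) = [42, 41, 39, 35, 27, 11, 22] for k=0..6.
4 cycles of lengths [14, 14, 14, 1].
4 cycles on 43: each ℓ→(−1)^(ℓ−1), product (−1)^39 = -1.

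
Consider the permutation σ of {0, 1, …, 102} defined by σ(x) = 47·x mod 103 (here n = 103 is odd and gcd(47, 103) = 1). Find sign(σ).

Start at x=1: 1 → 47 → 46 → 102 → 56 → 57 → 1 (one orbit).
π_47 has 18 disjoint cycles with lengths [6, 6, 6, 6, 6, 6, 6, 6, 6, 6, 6, 6, 6, 6, 6, 6, 6, 1] on {0,…,102}.
103 − 18 = 85 transpositions; sign(π) = (−1)^85 = -1.
Zolotarev: (47|103) = -1, matching the cycle-count sign.

-1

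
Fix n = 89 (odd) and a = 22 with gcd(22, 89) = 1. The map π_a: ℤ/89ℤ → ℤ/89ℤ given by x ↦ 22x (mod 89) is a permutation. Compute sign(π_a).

+1

Start at x=25: 25 → 16 → 85 → 1 → 22 → 39 → 57 → … (one orbit).
Decompose π into cycles: lengths [22, 22, 22, 22, 1] (5 cycles, including the fixed point 0).
89 − 5 = 84 transpositions; sign(π) = (−1)^84 = +1.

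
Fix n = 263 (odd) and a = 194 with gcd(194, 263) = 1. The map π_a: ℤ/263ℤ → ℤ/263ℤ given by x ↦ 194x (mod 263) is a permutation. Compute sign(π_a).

-1

Start at x=252: 252 → 233 → 229 → 242 → 134 → 222 → 199 → … (one orbit).
2 cycles of lengths [262, 1].
263 − 2 = 261 transpositions; sign(π) = (−1)^261 = -1.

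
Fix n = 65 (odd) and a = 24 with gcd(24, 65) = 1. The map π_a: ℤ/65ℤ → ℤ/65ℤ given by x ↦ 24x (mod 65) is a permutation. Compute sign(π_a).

Trace 61: π^k(61) = [61, 34, 36, 19, 1, 24, 56] for k=0..6.
π_24 has 8 disjoint cycles with lengths [12, 12, 12, 12, 12, 2, 2, 1] on {0,…,64}.
n − c = 65 − 8 = 57; sign = (−1)^57 = -1.
The Jacobi symbol (24|65) = -1 (Zolotarev) agrees.

-1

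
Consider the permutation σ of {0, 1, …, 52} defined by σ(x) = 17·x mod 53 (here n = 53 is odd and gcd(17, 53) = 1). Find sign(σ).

Start at x=49: 49 → 38 → 10 → 11 → 28 → 52 → 36 → … (one orbit).
Decompose π into cycles: lengths [26, 26, 1] (3 cycles, including the fixed point 0).
53 − 3 = 50 transpositions; sign(π) = (−1)^50 = +1.
Zolotarev: (17|53) = +1, matching the cycle-count sign.

+1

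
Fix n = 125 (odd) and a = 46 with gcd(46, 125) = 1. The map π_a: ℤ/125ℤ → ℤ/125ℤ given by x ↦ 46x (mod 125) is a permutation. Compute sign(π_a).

Trace 121: π^k(121) = [121, 66, 36, 31, 51, 96, 41] for k=0..6.
13 cycles of lengths [25, 25, 25, 25, 5, 5, 5, 5, 1, 1, 1, 1, 1].
With 13 cycles on 125 points, sign = (−1)^{125−13} = +1.
Check: (46/125) = +1 by Zolotarev.

+1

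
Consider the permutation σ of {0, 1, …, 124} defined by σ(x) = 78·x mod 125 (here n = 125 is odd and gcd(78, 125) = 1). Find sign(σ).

Trace 86: π^k(86) = [86, 83, 99, 97, 66, 23, 44] for k=0..6.
Decompose π into cycles: lengths [100, 20, 4, 1] (4 cycles, including the fixed point 0).
With 4 cycles on 125 points, sign = (−1)^{125−4} = -1.

-1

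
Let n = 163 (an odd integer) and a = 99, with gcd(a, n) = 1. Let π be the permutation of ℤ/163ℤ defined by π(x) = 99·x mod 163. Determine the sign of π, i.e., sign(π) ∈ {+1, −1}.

Orbit of 31 under x↦99x: [31, 135, 162, 64, 142, 40, 48]… (length divides ord_163(99)).
Cycle type of π: 54×3 + 1; total 4 cycles.
With 4 cycles on 163 points, sign = (−1)^{163−4} = -1.

-1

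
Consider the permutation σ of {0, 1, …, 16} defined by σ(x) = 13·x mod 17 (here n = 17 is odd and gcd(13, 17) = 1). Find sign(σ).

+1

Trace 16: π^k(16) = [16, 4, 1, 13] for k=0..3.
Cycle lengths of π_13 on ℤ/17ℤ: [4, 4, 4, 4, 1]; 5 cycles in total.
Σ(ℓ_i−1) = 17−5 = 12; sign = (−1)^12 = +1.
(13|17)_J = +1 (Zolotarev's lemma cross-check).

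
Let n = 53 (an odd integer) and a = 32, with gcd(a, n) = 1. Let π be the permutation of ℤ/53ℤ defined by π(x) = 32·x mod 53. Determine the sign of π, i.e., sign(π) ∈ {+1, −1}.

-1

Trace 51: π^k(51) = [51, 42, 19, 25, 5, 1, 32] for k=0..6.
Cycle lengths of π_32 on ℤ/53ℤ: [52, 1]; 2 cycles in total.
sign(π) = (−1)^{n − #cycles} = (−1)^{53−2} = (−1)^51 = -1.
Check: (32/53) = -1 by Zolotarev.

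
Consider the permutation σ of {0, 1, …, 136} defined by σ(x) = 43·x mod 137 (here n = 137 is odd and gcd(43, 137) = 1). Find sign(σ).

-1

Trace 27: π^k(27) = [27, 65, 55, 36, 41, 119, 48] for k=0..6.
2 cycles of lengths [136, 1].
sign(π) = (−1)^{n − #cycles} = (−1)^{137−2} = (−1)^135 = -1.
Zolotarev: (43|137) = -1, matching the cycle-count sign.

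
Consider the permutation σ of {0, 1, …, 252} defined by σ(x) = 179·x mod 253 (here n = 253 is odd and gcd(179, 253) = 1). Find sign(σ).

+1

Trace 170: π^k(170) = [170, 70, 133, 25, 174, 27, 26] for k=0..6.
9 cycles of lengths [55, 55, 55, 55, 11, 11, 5, 5, 1].
sign(π) = (−1)^{n − #cycles} = (−1)^{253−9} = (−1)^244 = +1.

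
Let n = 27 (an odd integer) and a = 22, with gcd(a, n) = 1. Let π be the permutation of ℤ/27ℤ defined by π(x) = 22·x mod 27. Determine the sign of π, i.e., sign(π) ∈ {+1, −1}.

Orbit of 10 under x↦22x: [10, 4, 7, 19, 13, 16, 1]… (length divides ord_27(22)).
Cycle lengths of π_22 on ℤ/27ℤ: [9, 9, 3, 3, 1, 1, 1]; 7 cycles in total.
n − c = 27 − 7 = 20; sign = (−1)^20 = +1.

+1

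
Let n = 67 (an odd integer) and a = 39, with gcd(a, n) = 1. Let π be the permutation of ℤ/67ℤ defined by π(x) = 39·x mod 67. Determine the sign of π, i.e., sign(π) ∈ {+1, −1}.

Orbit of 56 under x↦39x: [56, 40, 19, 4, 22, 54, 29]… (length divides ord_67(39)).
Cycle type of π: 33×2 + 1; total 3 cycles.
With 3 cycles on 67 points, sign = (−1)^{67−3} = +1.

+1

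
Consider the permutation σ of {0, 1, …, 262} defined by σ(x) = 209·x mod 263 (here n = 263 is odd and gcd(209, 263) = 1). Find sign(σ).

-1

Start at x=106: 106 → 62 → 71 → 111 → 55 → 186 → 213 → … (one orbit).
π_209 has 2 disjoint cycles with lengths [262, 1] on {0,…,262}.
n − c = 263 − 2 = 261; sign = (−1)^261 = -1.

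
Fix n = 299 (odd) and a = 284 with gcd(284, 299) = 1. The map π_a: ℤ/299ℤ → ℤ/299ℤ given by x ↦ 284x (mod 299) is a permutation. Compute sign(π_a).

-1

Trace 196: π^k(196) = [196, 50, 147, 187, 185, 215, 64] for k=0..6.
π_284 has 6 disjoint cycles with lengths [132, 132, 12, 11, 11, 1] on {0,…,298}.
n − c = 299 − 6 = 293; sign = (−1)^293 = -1.
Zolotarev: (284|299) = -1, matching the cycle-count sign.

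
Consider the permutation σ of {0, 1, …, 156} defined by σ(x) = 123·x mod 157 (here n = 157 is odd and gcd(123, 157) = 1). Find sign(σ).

Orbit of 108 under x↦123x: [108, 96, 33, 134, 154, 102, 143]… (length divides ord_157(123)).
2 cycles of lengths [156, 1].
With 2 cycles on 157 points, sign = (−1)^{157−2} = -1.

-1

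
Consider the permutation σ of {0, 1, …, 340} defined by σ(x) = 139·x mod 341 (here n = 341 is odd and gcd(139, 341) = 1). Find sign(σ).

Orbit of 157 under x↦139x: [157, 340, 202, 116, 97, 184, 1]… (length divides ord_341(139)).
π_139 has 35 disjoint cycles with lengths [10, 10, 10, 10, 10, 10, 10, 10, 10, 10, 10, 10, 10, 10, 10, 10, 10, 10, 10, 10, 10, 10, 10, 10, 10, 10, 10, 10, 10, 10, 10, 10, 10, 10, 1] on {0,…,340}.
341 − 35 = 306 transpositions; sign(π) = (−1)^306 = +1.
(139|341)_J = +1 (Zolotarev's lemma cross-check).

+1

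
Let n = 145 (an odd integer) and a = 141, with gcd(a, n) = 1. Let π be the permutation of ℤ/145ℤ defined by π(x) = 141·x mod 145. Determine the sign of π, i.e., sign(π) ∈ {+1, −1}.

Trace 136: π^k(136) = [136, 36, 1, 141, 16, 81, 111] for k=0..6.
π_141 has 25 disjoint cycles with lengths [7, 7, 7, 7, 7, 7, 7, 7, 7, 7, 7, 7, 7, 7, 7, 7, 7, 7, 7, 7, 1, 1, 1, 1, 1] on {0,…,144}.
With 25 cycles on 145 points, sign = (−1)^{145−25} = +1.
(141|145)_J = +1 (Zolotarev's lemma cross-check).

+1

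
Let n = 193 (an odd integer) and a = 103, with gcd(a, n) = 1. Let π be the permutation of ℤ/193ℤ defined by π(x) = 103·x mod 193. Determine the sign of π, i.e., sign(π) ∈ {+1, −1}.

-1

Trace 86: π^k(86) = [86, 173, 63, 120, 8, 52, 145] for k=0..6.
π_103 has 2 disjoint cycles with lengths [192, 1] on {0,…,192}.
With 2 cycles on 193 points, sign = (−1)^{193−2} = -1.
Check: (103/193) = -1 by Zolotarev.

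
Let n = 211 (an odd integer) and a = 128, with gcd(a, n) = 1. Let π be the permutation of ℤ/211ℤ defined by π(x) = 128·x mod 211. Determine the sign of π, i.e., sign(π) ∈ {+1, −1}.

-1

Orbit of 210 under x↦128x: [210, 83, 74, 188, 10, 14, 104]… (length divides ord_211(128)).
π_128 has 8 disjoint cycles with lengths [30, 30, 30, 30, 30, 30, 30, 1] on {0,…,210}.
sign(π) = (−1)^{n − #cycles} = (−1)^{211−8} = (−1)^203 = -1.
The Jacobi symbol (128|211) = -1 (Zolotarev) agrees.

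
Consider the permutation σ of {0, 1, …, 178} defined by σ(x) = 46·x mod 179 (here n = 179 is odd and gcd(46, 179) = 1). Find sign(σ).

+1

Trace 70: π^k(70) = [70, 177, 87, 64, 80, 100, 125] for k=0..6.
3 cycles of lengths [89, 89, 1].
Σ(ℓ_i−1) = 179−3 = 176; sign = (−1)^176 = +1.
(46|179)_J = +1 (Zolotarev's lemma cross-check).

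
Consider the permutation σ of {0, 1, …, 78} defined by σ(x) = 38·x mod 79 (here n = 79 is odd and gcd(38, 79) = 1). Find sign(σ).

+1

Orbit of 10 under x↦38x: [10, 64, 62, 65, 21, 8, 67]… (length divides ord_79(38)).
Cycle lengths of π_38 on ℤ/79ℤ: [13, 13, 13, 13, 13, 13, 1]; 7 cycles in total.
Σ(ℓ_i−1) = 79−7 = 72; sign = (−1)^72 = +1.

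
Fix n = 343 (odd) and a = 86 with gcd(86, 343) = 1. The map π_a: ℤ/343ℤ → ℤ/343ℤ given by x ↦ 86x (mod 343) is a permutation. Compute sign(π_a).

Orbit of 113 under x↦86x: [113, 114, 200, 50, 184, 46, 183]… (length divides ord_343(86)).
Decompose π into cycles: lengths [147, 147, 21, 21, 3, 3, 1] (7 cycles, including the fixed point 0).
sign(π) = (−1)^{n − #cycles} = (−1)^{343−7} = (−1)^336 = +1.
Zolotarev: (86|343) = +1, matching the cycle-count sign.

+1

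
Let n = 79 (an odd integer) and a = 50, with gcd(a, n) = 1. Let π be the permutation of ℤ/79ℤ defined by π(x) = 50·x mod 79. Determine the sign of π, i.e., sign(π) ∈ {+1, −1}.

+1

Trace 9: π^k(9) = [9, 55, 64, 40, 25, 65, 11] for k=0..6.
Cycle lengths of π_50 on ℤ/79ℤ: [39, 39, 1]; 3 cycles in total.
With 3 cycles on 79 points, sign = (−1)^{79−3} = +1.
Via Zolotarev, sign(π_{50}) = (50|79) = +1.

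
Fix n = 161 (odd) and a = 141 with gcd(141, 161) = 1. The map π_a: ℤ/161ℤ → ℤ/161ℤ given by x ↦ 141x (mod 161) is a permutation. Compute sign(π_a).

+1

Orbit of 8 under x↦141x: [8, 1, 141, 78, 50, 127, 36]… (length divides ord_161(141)).
Cycle lengths of π_141 on ℤ/161ℤ: [11, 11, 11, 11, 11, 11, 11, 11, 11, 11, 11, 11, 11, 11, 1, 1, 1, 1, 1, 1, 1]; 21 cycles in total.
sign(π) = (−1)^{n − #cycles} = (−1)^{161−21} = (−1)^140 = +1.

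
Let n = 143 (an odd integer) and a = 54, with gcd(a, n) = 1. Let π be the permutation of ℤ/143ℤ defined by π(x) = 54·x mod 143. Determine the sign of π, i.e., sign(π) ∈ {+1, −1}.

+1

Orbit of 21 under x↦54x: [21, 133, 32, 12, 76, 100, 109]… (length divides ord_143(54)).
Cycle lengths of π_54 on ℤ/143ℤ: [12, 12, 12, 12, 12, 12, 12, 12, 12, 12, 12, 2, 2, 2, 2, 2, 1]; 17 cycles in total.
sign(π) = (−1)^{n − #cycles} = (−1)^{143−17} = (−1)^126 = +1.
(54|143)_J = +1 (Zolotarev's lemma cross-check).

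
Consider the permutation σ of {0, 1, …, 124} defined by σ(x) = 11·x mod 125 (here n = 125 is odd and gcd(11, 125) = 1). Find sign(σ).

Start at x=71: 71 → 31 → 91 → 1 → 11 → 121 → 81 → … (one orbit).
The orbit structure of x ↦ 11x mod 125: 13 orbits of sizes [25, 25, 25, 25, 5, 5, 5, 5, 1, 1, 1, 1, 1].
n − c = 125 − 13 = 112; sign = (−1)^112 = +1.

+1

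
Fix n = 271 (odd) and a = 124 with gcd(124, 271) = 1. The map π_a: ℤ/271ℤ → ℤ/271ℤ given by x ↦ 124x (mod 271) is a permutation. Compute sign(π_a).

Trace 106: π^k(106) = [106, 136, 62, 100, 205, 217, 79] for k=0..6.
3 cycles of lengths [135, 135, 1].
3 cycles on 271: each ℓ→(−1)^(ℓ−1), product (−1)^268 = +1.

+1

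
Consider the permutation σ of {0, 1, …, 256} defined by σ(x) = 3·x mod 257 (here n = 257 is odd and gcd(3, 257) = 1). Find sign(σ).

-1

Start at x=141: 141 → 166 → 241 → 209 → 113 → 82 → 246 → … (one orbit).
The orbit structure of x ↦ 3x mod 257: 2 orbits of sizes [256, 1].
sign(π) = (−1)^{n − #cycles} = (−1)^{257−2} = (−1)^255 = -1.
Zolotarev: (3|257) = -1, matching the cycle-count sign.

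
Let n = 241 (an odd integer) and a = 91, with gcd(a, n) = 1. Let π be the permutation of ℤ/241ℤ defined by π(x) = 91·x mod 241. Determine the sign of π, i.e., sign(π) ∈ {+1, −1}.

Start at x=91: 91 → 87 → 205 → 98 → 1 → 91 (one orbit).
Cycle lengths of π_91 on ℤ/241ℤ: [5, 5, 5, 5, 5, 5, 5, 5, 5, 5, 5, 5, 5, 5, 5, 5, 5, 5, 5, 5, 5, 5, 5, 5, 5, 5, 5, 5, 5, 5, 5, 5, 5, 5, 5, 5, 5, 5, 5, 5, 5, 5, 5, 5, 5, 5, 5, 5, 1]; 49 cycles in total.
With 49 cycles on 241 points, sign = (−1)^{241−49} = +1.

+1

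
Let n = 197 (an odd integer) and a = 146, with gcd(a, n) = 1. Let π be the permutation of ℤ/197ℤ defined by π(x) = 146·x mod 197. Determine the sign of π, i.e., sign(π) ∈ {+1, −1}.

+1

Trace 37: π^k(37) = [37, 83, 101, 168, 100, 22, 60] for k=0..6.
π_146 has 3 disjoint cycles with lengths [98, 98, 1] on {0,…,196}.
sign(π) = (−1)^{n − #cycles} = (−1)^{197−3} = (−1)^194 = +1.
The Jacobi symbol (146|197) = +1 (Zolotarev) agrees.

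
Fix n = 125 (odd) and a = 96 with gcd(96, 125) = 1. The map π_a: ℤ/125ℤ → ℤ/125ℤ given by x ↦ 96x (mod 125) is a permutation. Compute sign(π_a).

+1

Start at x=36: 36 → 81 → 26 → 121 → 116 → 11 → 56 → … (one orbit).
Decompose π into cycles: lengths [25, 25, 25, 25, 5, 5, 5, 5, 1, 1, 1, 1, 1] (13 cycles, including the fixed point 0).
13 cycles on 125: each ℓ→(−1)^(ℓ−1), product (−1)^112 = +1.
Via Zolotarev, sign(π_{96}) = (96|125) = +1.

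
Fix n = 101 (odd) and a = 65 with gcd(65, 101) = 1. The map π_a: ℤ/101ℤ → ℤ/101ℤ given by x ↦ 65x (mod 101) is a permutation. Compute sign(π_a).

Trace 65: π^k(65) = [65, 84, 6, 87, 100, 36, 17] for k=0..6.
The orbit structure of x ↦ 65x mod 101: 11 orbits of sizes [10, 10, 10, 10, 10, 10, 10, 10, 10, 10, 1].
n − c = 101 − 11 = 90; sign = (−1)^90 = +1.

+1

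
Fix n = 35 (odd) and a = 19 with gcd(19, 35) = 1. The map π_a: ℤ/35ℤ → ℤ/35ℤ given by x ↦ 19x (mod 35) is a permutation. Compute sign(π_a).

Start at x=16: 16 → 24 → 1 → 19 → 11 → 34 → 16 (one orbit).
Cycle lengths of π_19 on ℤ/35ℤ: [6, 6, 6, 6, 6, 2, 2, 1]; 8 cycles in total.
35 − 8 = 27 transpositions; sign(π) = (−1)^27 = -1.
Check: (19/35) = -1 by Zolotarev.

-1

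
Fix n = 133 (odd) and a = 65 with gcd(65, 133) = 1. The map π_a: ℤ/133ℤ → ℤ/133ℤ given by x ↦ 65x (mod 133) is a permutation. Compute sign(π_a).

Start at x=102: 102 → 113 → 30 → 88 → 1 → 65 → 102 (one orbit).
Cycle type of π: 6×21 + 3×2 + 1; total 24 cycles.
sign(π) = (−1)^{n − #cycles} = (−1)^{133−24} = (−1)^109 = -1.
Via Zolotarev, sign(π_{65}) = (65|133) = -1.

-1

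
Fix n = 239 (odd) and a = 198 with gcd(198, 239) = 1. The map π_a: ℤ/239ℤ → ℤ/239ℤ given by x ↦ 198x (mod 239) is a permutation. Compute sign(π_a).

+1

Orbit of 121 under x↦198x: [121, 58, 12, 225, 96, 127, 51]… (length divides ord_239(198)).
π_198 has 3 disjoint cycles with lengths [119, 119, 1] on {0,…,238}.
239 − 3 = 236 transpositions; sign(π) = (−1)^236 = +1.
The Jacobi symbol (198|239) = +1 (Zolotarev) agrees.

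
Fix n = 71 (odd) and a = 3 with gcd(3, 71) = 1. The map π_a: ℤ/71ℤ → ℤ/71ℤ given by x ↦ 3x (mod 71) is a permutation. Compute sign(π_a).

Orbit of 38 under x↦3x: [38, 43, 58, 32, 25, 4, 12]… (length divides ord_71(3)).
The orbit structure of x ↦ 3x mod 71: 3 orbits of sizes [35, 35, 1].
Σ(ℓ_i−1) = 71−3 = 68; sign = (−1)^68 = +1.
The Jacobi symbol (3|71) = +1 (Zolotarev) agrees.

+1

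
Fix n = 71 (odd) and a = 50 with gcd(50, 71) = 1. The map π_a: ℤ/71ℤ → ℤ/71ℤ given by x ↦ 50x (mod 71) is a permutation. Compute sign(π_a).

+1

Trace 40: π^k(40) = [40, 12, 32, 38, 54, 2, 29] for k=0..6.
Decompose π into cycles: lengths [35, 35, 1] (3 cycles, including the fixed point 0).
sign(π) = (−1)^{n − #cycles} = (−1)^{71−3} = (−1)^68 = +1.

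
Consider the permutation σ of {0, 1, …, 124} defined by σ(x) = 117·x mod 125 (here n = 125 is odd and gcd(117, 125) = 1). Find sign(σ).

Trace 93: π^k(93) = [93, 6, 77, 9, 53, 76, 17] for k=0..6.
The orbit structure of x ↦ 117x mod 125: 4 orbits of sizes [100, 20, 4, 1].
n − c = 125 − 4 = 121; sign = (−1)^121 = -1.
The Jacobi symbol (117|125) = -1 (Zolotarev) agrees.

-1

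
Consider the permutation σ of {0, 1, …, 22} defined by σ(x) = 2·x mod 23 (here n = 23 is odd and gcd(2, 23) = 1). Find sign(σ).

Orbit of 1 under x↦2x: [1, 2, 4, 8, 16, 9, 18]… (length divides ord_23(2)).
π_2 has 3 disjoint cycles with lengths [11, 11, 1] on {0,…,22}.
With 3 cycles on 23 points, sign = (−1)^{23−3} = +1.

+1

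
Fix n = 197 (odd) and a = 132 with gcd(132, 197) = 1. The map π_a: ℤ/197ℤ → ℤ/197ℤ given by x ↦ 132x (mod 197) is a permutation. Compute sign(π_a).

+1

Orbit of 42 under x↦132x: [42, 28, 150, 100, 1, 132, 88]… (length divides ord_197(132)).
π_132 has 5 disjoint cycles with lengths [49, 49, 49, 49, 1] on {0,…,196}.
n − c = 197 − 5 = 192; sign = (−1)^192 = +1.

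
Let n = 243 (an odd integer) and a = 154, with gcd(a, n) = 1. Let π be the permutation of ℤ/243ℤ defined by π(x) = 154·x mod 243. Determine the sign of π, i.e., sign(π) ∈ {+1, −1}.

Trace 19: π^k(19) = [19, 10, 82, 235, 226, 55, 208] for k=0..6.
The orbit structure of x ↦ 154x mod 243: 27 orbits of sizes [27, 27, 27, 27, 27, 27, 9, 9, 9, 9, 9, 9, 3, 3, 3, 3, 3, 3, 1, 1, 1, 1, 1, 1, 1, 1, 1].
243 − 27 = 216 transpositions; sign(π) = (−1)^216 = +1.
(154|243)_J = +1 (Zolotarev's lemma cross-check).

+1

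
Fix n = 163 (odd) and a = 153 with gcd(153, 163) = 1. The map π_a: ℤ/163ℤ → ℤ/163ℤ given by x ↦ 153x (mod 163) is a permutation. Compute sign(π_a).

Trace 51: π^k(51) = [51, 142, 47, 19, 136, 107, 71] for k=0..6.
2 cycles of lengths [162, 1].
With 2 cycles on 163 points, sign = (−1)^{163−2} = -1.

-1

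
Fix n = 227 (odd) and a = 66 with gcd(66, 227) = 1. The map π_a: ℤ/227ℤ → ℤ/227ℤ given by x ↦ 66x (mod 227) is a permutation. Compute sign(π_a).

Trace 53: π^k(53) = [53, 93, 9, 140, 160, 118, 70] for k=0..6.
Decompose π into cycles: lengths [226, 1] (2 cycles, including the fixed point 0).
227 − 2 = 225 transpositions; sign(π) = (−1)^225 = -1.
Check: (66/227) = -1 by Zolotarev.

-1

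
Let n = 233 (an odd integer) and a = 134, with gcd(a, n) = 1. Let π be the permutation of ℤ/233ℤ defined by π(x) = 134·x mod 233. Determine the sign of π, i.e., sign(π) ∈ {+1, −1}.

-1

Start at x=22: 22 → 152 → 97 → 183 → 57 → 182 → 156 → … (one orbit).
π_134 has 2 disjoint cycles with lengths [232, 1] on {0,…,232}.
With 2 cycles on 233 points, sign = (−1)^{233−2} = -1.
(134|233)_J = -1 (Zolotarev's lemma cross-check).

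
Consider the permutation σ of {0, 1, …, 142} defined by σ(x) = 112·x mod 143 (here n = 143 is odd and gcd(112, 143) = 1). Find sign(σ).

+1

Trace 112: π^k(112) = [112, 103, 96, 27, 21, 64, 18] for k=0..6.
Decompose π into cycles: lengths [20, 20, 20, 20, 20, 20, 10, 4, 4, 4, 1] (11 cycles, including the fixed point 0).
sign(π) = (−1)^{n − #cycles} = (−1)^{143−11} = (−1)^132 = +1.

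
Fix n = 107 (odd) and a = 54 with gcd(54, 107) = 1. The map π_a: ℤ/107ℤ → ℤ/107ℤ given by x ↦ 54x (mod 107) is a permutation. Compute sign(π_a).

Orbit of 104 under x↦54x: [104, 52, 26, 13, 60, 30, 15]… (length divides ord_107(54)).
Cycle lengths of π_54 on ℤ/107ℤ: [106, 1]; 2 cycles in total.
With 2 cycles on 107 points, sign = (−1)^{107−2} = -1.

-1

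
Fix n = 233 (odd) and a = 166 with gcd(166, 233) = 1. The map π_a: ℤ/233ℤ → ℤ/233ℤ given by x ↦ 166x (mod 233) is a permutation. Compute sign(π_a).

-1

Start at x=220: 220 → 172 → 126 → 179 → 123 → 147 → 170 → … (one orbit).
The orbit structure of x ↦ 166x mod 233: 2 orbits of sizes [232, 1].
2 cycles on 233: each ℓ→(−1)^(ℓ−1), product (−1)^231 = -1.
The Jacobi symbol (166|233) = -1 (Zolotarev) agrees.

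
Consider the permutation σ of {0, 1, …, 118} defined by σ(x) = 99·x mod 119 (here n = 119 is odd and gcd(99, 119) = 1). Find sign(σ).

Trace 113: π^k(113) = [113, 1, 99, 43, 92, 64, 29] for k=0..6.
The orbit structure of x ↦ 99x mod 119: 14 orbits of sizes [16, 16, 16, 16, 16, 16, 16, 1, 1, 1, 1, 1, 1, 1].
14 cycles on 119: each ℓ→(−1)^(ℓ−1), product (−1)^105 = -1.
Zolotarev: (99|119) = -1, matching the cycle-count sign.

-1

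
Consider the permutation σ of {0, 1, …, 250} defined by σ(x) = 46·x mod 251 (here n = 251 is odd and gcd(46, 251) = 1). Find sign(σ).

Orbit of 70 under x↦46x: [70, 208, 30, 125, 228, 197, 26]… (length divides ord_251(46)).
Cycle lengths of π_46 on ℤ/251ℤ: [250, 1]; 2 cycles in total.
251 − 2 = 249 transpositions; sign(π) = (−1)^249 = -1.
(46|251)_J = -1 (Zolotarev's lemma cross-check).

-1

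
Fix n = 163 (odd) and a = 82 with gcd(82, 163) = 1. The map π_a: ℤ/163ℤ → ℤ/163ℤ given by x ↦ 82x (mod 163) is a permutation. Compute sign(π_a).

-1

Trace 71: π^k(71) = [71, 117, 140, 70, 35, 99, 131] for k=0..6.
π_82 has 2 disjoint cycles with lengths [162, 1] on {0,…,162}.
sign(π) = (−1)^{n − #cycles} = (−1)^{163−2} = (−1)^161 = -1.
The Jacobi symbol (82|163) = -1 (Zolotarev) agrees.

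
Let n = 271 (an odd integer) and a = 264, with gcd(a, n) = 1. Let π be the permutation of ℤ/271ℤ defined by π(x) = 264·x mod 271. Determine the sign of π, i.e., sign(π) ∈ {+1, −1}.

Trace 39: π^k(39) = [39, 269, 14, 173, 144, 76, 10] for k=0..6.
2 cycles of lengths [270, 1].
With 2 cycles on 271 points, sign = (−1)^{271−2} = -1.
Zolotarev: (264|271) = -1, matching the cycle-count sign.

-1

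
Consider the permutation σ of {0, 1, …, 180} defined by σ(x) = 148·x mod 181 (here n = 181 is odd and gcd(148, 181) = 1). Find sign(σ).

Orbit of 145 under x↦148x: [145, 102, 73, 125, 38, 13, 114]… (length divides ord_181(148)).
5 cycles of lengths [45, 45, 45, 45, 1].
With 5 cycles on 181 points, sign = (−1)^{181−5} = +1.
Via Zolotarev, sign(π_{148}) = (148|181) = +1.

+1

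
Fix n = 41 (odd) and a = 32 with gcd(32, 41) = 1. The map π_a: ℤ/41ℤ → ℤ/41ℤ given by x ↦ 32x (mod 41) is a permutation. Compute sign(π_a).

+1

Trace 32: π^k(32) = [32, 40, 9, 1] for k=0..3.
Cycle type of π: 4×10 + 1; total 11 cycles.
sign(π) = (−1)^{n − #cycles} = (−1)^{41−11} = (−1)^30 = +1.
Via Zolotarev, sign(π_{32}) = (32|41) = +1.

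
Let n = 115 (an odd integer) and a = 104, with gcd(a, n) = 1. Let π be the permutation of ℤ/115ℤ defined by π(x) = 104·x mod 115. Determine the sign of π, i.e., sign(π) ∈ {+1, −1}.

Orbit of 96 under x↦104x: [96, 94, 1, 104, 6, 49, 36]… (length divides ord_115(104)).
Cycle type of π: 22×4 + 11×2 + 2×2 + 1; total 9 cycles.
n − c = 115 − 9 = 106; sign = (−1)^106 = +1.
Via Zolotarev, sign(π_{104}) = (104|115) = +1.

+1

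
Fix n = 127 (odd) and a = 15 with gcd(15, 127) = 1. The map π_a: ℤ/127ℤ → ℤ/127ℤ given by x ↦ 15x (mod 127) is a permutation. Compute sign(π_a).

Trace 62: π^k(62) = [62, 41, 107, 81, 72, 64, 71] for k=0..6.
Cycle lengths of π_15 on ℤ/127ℤ: [63, 63, 1]; 3 cycles in total.
With 3 cycles on 127 points, sign = (−1)^{127−3} = +1.

+1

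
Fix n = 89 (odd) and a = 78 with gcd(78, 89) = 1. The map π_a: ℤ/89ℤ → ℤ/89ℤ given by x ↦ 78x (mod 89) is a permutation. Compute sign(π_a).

+1

Trace 4: π^k(4) = [4, 45, 39, 16, 2, 67, 64] for k=0..6.
Decompose π into cycles: lengths [11, 11, 11, 11, 11, 11, 11, 11, 1] (9 cycles, including the fixed point 0).
n − c = 89 − 9 = 80; sign = (−1)^80 = +1.
Check: (78/89) = +1 by Zolotarev.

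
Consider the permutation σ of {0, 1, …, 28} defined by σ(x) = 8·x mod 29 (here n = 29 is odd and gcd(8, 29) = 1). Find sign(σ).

Start at x=9: 9 → 14 → 25 → 26 → 5 → 11 → 1 → … (one orbit).
π_8 has 2 disjoint cycles with lengths [28, 1] on {0,…,28}.
n − c = 29 − 2 = 27; sign = (−1)^27 = -1.

-1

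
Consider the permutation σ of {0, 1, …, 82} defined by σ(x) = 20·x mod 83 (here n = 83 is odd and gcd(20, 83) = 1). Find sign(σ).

-1

Start at x=46: 46 → 7 → 57 → 61 → 58 → 81 → 43 → … (one orbit).
Decompose π into cycles: lengths [82, 1] (2 cycles, including the fixed point 0).
sign(π) = (−1)^{n − #cycles} = (−1)^{83−2} = (−1)^81 = -1.
Zolotarev: (20|83) = -1, matching the cycle-count sign.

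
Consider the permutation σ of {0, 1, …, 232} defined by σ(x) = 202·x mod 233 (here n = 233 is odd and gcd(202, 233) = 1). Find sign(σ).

+1

Start at x=37: 37 → 18 → 141 → 56 → 128 → 226 → 217 → … (one orbit).
Decompose π into cycles: lengths [116, 116, 1] (3 cycles, including the fixed point 0).
With 3 cycles on 233 points, sign = (−1)^{233−3} = +1.
Via Zolotarev, sign(π_{202}) = (202|233) = +1.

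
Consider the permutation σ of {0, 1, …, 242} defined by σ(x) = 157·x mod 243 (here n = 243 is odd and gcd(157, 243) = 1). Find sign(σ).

Trace 199: π^k(199) = [199, 139, 196, 154, 121, 43, 190] for k=0..6.
The orbit structure of x ↦ 157x mod 243: 11 orbits of sizes [81, 81, 27, 27, 9, 9, 3, 3, 1, 1, 1].
sign(π) = (−1)^{n − #cycles} = (−1)^{243−11} = (−1)^232 = +1.
Via Zolotarev, sign(π_{157}) = (157|243) = +1.

+1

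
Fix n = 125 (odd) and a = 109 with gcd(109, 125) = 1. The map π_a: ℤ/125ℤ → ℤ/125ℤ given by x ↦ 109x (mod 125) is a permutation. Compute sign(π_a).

+1

Trace 71: π^k(71) = [71, 114, 51, 59, 56, 104, 86] for k=0..6.
The orbit structure of x ↦ 109x mod 125: 7 orbits of sizes [50, 50, 10, 10, 2, 2, 1].
Σ(ℓ_i−1) = 125−7 = 118; sign = (−1)^118 = +1.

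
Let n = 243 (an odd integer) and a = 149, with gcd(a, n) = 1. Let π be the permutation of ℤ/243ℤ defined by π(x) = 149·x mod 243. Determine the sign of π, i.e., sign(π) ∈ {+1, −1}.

-1

Orbit of 61 under x↦149x: [61, 98, 22, 119, 235, 23, 25]… (length divides ord_243(149)).
Decompose π into cycles: lengths [162, 54, 18, 6, 2, 1] (6 cycles, including the fixed point 0).
sign(π) = (−1)^{n − #cycles} = (−1)^{243−6} = (−1)^237 = -1.
The Jacobi symbol (149|243) = -1 (Zolotarev) agrees.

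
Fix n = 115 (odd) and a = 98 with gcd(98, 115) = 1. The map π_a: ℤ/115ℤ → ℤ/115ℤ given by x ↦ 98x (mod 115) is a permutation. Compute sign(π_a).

Start at x=18: 18 → 39 → 27 → 1 → 98 → 59 → 32 → … (one orbit).
π_98 has 6 disjoint cycles with lengths [44, 44, 11, 11, 4, 1] on {0,…,114}.
115 − 6 = 109 transpositions; sign(π) = (−1)^109 = -1.

-1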